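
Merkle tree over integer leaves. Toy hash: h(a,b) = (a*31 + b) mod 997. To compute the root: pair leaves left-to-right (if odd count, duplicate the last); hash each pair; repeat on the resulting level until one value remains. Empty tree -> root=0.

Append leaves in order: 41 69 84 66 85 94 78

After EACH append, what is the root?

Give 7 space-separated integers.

Answer: 41 343 360 342 933 224 988

Derivation:
After append 41 (leaves=[41]):
  L0: [41]
  root=41
After append 69 (leaves=[41, 69]):
  L0: [41, 69]
  L1: h(41,69)=(41*31+69)%997=343 -> [343]
  root=343
After append 84 (leaves=[41, 69, 84]):
  L0: [41, 69, 84]
  L1: h(41,69)=(41*31+69)%997=343 h(84,84)=(84*31+84)%997=694 -> [343, 694]
  L2: h(343,694)=(343*31+694)%997=360 -> [360]
  root=360
After append 66 (leaves=[41, 69, 84, 66]):
  L0: [41, 69, 84, 66]
  L1: h(41,69)=(41*31+69)%997=343 h(84,66)=(84*31+66)%997=676 -> [343, 676]
  L2: h(343,676)=(343*31+676)%997=342 -> [342]
  root=342
After append 85 (leaves=[41, 69, 84, 66, 85]):
  L0: [41, 69, 84, 66, 85]
  L1: h(41,69)=(41*31+69)%997=343 h(84,66)=(84*31+66)%997=676 h(85,85)=(85*31+85)%997=726 -> [343, 676, 726]
  L2: h(343,676)=(343*31+676)%997=342 h(726,726)=(726*31+726)%997=301 -> [342, 301]
  L3: h(342,301)=(342*31+301)%997=933 -> [933]
  root=933
After append 94 (leaves=[41, 69, 84, 66, 85, 94]):
  L0: [41, 69, 84, 66, 85, 94]
  L1: h(41,69)=(41*31+69)%997=343 h(84,66)=(84*31+66)%997=676 h(85,94)=(85*31+94)%997=735 -> [343, 676, 735]
  L2: h(343,676)=(343*31+676)%997=342 h(735,735)=(735*31+735)%997=589 -> [342, 589]
  L3: h(342,589)=(342*31+589)%997=224 -> [224]
  root=224
After append 78 (leaves=[41, 69, 84, 66, 85, 94, 78]):
  L0: [41, 69, 84, 66, 85, 94, 78]
  L1: h(41,69)=(41*31+69)%997=343 h(84,66)=(84*31+66)%997=676 h(85,94)=(85*31+94)%997=735 h(78,78)=(78*31+78)%997=502 -> [343, 676, 735, 502]
  L2: h(343,676)=(343*31+676)%997=342 h(735,502)=(735*31+502)%997=356 -> [342, 356]
  L3: h(342,356)=(342*31+356)%997=988 -> [988]
  root=988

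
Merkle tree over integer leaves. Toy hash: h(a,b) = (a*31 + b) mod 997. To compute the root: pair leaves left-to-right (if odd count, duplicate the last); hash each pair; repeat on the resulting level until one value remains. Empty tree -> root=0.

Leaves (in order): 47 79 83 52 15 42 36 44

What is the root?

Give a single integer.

Answer: 85

Derivation:
L0: [47, 79, 83, 52, 15, 42, 36, 44]
L1: h(47,79)=(47*31+79)%997=539 h(83,52)=(83*31+52)%997=631 h(15,42)=(15*31+42)%997=507 h(36,44)=(36*31+44)%997=163 -> [539, 631, 507, 163]
L2: h(539,631)=(539*31+631)%997=391 h(507,163)=(507*31+163)%997=925 -> [391, 925]
L3: h(391,925)=(391*31+925)%997=85 -> [85]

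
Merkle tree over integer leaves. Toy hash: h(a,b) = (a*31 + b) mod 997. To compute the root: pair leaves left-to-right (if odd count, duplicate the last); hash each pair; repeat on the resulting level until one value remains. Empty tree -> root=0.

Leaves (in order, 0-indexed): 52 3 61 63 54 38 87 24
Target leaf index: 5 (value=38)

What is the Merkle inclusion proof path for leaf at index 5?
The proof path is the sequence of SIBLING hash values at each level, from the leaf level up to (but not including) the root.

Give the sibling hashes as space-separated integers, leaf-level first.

Answer: 54 727 175

Derivation:
L0 (leaves): [52, 3, 61, 63, 54, 38, 87, 24], target index=5
L1: h(52,3)=(52*31+3)%997=618 [pair 0] h(61,63)=(61*31+63)%997=957 [pair 1] h(54,38)=(54*31+38)%997=715 [pair 2] h(87,24)=(87*31+24)%997=727 [pair 3] -> [618, 957, 715, 727]
  Sibling for proof at L0: 54
L2: h(618,957)=(618*31+957)%997=175 [pair 0] h(715,727)=(715*31+727)%997=958 [pair 1] -> [175, 958]
  Sibling for proof at L1: 727
L3: h(175,958)=(175*31+958)%997=401 [pair 0] -> [401]
  Sibling for proof at L2: 175
Root: 401
Proof path (sibling hashes from leaf to root): [54, 727, 175]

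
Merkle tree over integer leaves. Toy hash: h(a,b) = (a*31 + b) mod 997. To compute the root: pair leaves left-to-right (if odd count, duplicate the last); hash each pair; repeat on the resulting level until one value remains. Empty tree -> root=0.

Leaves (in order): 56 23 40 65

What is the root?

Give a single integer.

L0: [56, 23, 40, 65]
L1: h(56,23)=(56*31+23)%997=762 h(40,65)=(40*31+65)%997=308 -> [762, 308]
L2: h(762,308)=(762*31+308)%997=2 -> [2]

Answer: 2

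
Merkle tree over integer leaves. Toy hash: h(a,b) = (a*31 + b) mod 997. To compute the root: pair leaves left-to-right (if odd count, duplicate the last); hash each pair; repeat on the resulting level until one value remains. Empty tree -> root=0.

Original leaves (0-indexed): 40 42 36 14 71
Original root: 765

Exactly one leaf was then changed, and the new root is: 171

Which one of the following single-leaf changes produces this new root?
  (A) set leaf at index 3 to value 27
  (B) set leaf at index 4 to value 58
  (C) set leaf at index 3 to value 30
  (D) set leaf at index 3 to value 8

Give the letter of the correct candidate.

Original leaves: [40, 42, 36, 14, 71]
Target new root: 171
Try each candidate change and compute the resulting root:
Candidate A: set leaf[3] = 27 -> leaves = [40, 42, 36, 27, 71]
  L0: [40, 42, 36, 27, 71]
  L1: h(40,42)=(40*31+42)%997=285 h(36,27)=(36*31+27)%997=146 h(71,71)=(71*31+71)%997=278 -> [285, 146, 278]
  L2: h(285,146)=(285*31+146)%997=8 h(278,278)=(278*31+278)%997=920 -> [8, 920]
  L3: h(8,920)=(8*31+920)%997=171 -> [171]
  root = 171 == target 171  ** MATCH **
Candidate B: set leaf[4] = 58 -> leaves = [40, 42, 36, 14, 58]
  L0: [40, 42, 36, 14, 58]
  L1: h(40,42)=(40*31+42)%997=285 h(36,14)=(36*31+14)%997=133 h(58,58)=(58*31+58)%997=859 -> [285, 133, 859]
  L2: h(285,133)=(285*31+133)%997=992 h(859,859)=(859*31+859)%997=569 -> [992, 569]
  L3: h(992,569)=(992*31+569)%997=414 -> [414]
  root = 414 != target 171
Candidate C: set leaf[3] = 30 -> leaves = [40, 42, 36, 30, 71]
  L0: [40, 42, 36, 30, 71]
  L1: h(40,42)=(40*31+42)%997=285 h(36,30)=(36*31+30)%997=149 h(71,71)=(71*31+71)%997=278 -> [285, 149, 278]
  L2: h(285,149)=(285*31+149)%997=11 h(278,278)=(278*31+278)%997=920 -> [11, 920]
  L3: h(11,920)=(11*31+920)%997=264 -> [264]
  root = 264 != target 171
Candidate D: set leaf[3] = 8 -> leaves = [40, 42, 36, 8, 71]
  L0: [40, 42, 36, 8, 71]
  L1: h(40,42)=(40*31+42)%997=285 h(36,8)=(36*31+8)%997=127 h(71,71)=(71*31+71)%997=278 -> [285, 127, 278]
  L2: h(285,127)=(285*31+127)%997=986 h(278,278)=(278*31+278)%997=920 -> [986, 920]
  L3: h(986,920)=(986*31+920)%997=579 -> [579]
  root = 579 != target 171
Candidate A produces the target root.

Answer: A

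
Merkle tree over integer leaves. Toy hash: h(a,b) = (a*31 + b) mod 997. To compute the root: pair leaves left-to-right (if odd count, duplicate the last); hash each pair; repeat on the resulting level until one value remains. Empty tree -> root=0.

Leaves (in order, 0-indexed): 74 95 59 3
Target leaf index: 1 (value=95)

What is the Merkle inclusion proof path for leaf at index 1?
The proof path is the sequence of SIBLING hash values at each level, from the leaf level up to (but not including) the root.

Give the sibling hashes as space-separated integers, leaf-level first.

L0 (leaves): [74, 95, 59, 3], target index=1
L1: h(74,95)=(74*31+95)%997=395 [pair 0] h(59,3)=(59*31+3)%997=835 [pair 1] -> [395, 835]
  Sibling for proof at L0: 74
L2: h(395,835)=(395*31+835)%997=119 [pair 0] -> [119]
  Sibling for proof at L1: 835
Root: 119
Proof path (sibling hashes from leaf to root): [74, 835]

Answer: 74 835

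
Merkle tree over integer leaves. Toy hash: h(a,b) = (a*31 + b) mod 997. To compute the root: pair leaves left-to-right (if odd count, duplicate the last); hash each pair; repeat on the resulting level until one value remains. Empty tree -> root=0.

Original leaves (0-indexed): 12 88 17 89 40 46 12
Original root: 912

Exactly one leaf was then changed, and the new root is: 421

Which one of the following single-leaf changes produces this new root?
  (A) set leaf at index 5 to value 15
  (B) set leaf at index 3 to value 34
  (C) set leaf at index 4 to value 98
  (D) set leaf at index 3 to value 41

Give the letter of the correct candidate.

Original leaves: [12, 88, 17, 89, 40, 46, 12]
Target new root: 421
Try each candidate change and compute the resulting root:
Candidate A: set leaf[5] = 15 -> leaves = [12, 88, 17, 89, 40, 15, 12]
  L0: [12, 88, 17, 89, 40, 15, 12]
  L1: h(12,88)=(12*31+88)%997=460 h(17,89)=(17*31+89)%997=616 h(40,15)=(40*31+15)%997=258 h(12,12)=(12*31+12)%997=384 -> [460, 616, 258, 384]
  L2: h(460,616)=(460*31+616)%997=918 h(258,384)=(258*31+384)%997=406 -> [918, 406]
  L3: h(918,406)=(918*31+406)%997=948 -> [948]
  root = 948 != target 421
Candidate B: set leaf[3] = 34 -> leaves = [12, 88, 17, 34, 40, 46, 12]
  L0: [12, 88, 17, 34, 40, 46, 12]
  L1: h(12,88)=(12*31+88)%997=460 h(17,34)=(17*31+34)%997=561 h(40,46)=(40*31+46)%997=289 h(12,12)=(12*31+12)%997=384 -> [460, 561, 289, 384]
  L2: h(460,561)=(460*31+561)%997=863 h(289,384)=(289*31+384)%997=370 -> [863, 370]
  L3: h(863,370)=(863*31+370)%997=204 -> [204]
  root = 204 != target 421
Candidate C: set leaf[4] = 98 -> leaves = [12, 88, 17, 89, 98, 46, 12]
  L0: [12, 88, 17, 89, 98, 46, 12]
  L1: h(12,88)=(12*31+88)%997=460 h(17,89)=(17*31+89)%997=616 h(98,46)=(98*31+46)%997=93 h(12,12)=(12*31+12)%997=384 -> [460, 616, 93, 384]
  L2: h(460,616)=(460*31+616)%997=918 h(93,384)=(93*31+384)%997=276 -> [918, 276]
  L3: h(918,276)=(918*31+276)%997=818 -> [818]
  root = 818 != target 421
Candidate D: set leaf[3] = 41 -> leaves = [12, 88, 17, 41, 40, 46, 12]
  L0: [12, 88, 17, 41, 40, 46, 12]
  L1: h(12,88)=(12*31+88)%997=460 h(17,41)=(17*31+41)%997=568 h(40,46)=(40*31+46)%997=289 h(12,12)=(12*31+12)%997=384 -> [460, 568, 289, 384]
  L2: h(460,568)=(460*31+568)%997=870 h(289,384)=(289*31+384)%997=370 -> [870, 370]
  L3: h(870,370)=(870*31+370)%997=421 -> [421]
  root = 421 == target 421  ** MATCH **
Candidate D produces the target root.

Answer: D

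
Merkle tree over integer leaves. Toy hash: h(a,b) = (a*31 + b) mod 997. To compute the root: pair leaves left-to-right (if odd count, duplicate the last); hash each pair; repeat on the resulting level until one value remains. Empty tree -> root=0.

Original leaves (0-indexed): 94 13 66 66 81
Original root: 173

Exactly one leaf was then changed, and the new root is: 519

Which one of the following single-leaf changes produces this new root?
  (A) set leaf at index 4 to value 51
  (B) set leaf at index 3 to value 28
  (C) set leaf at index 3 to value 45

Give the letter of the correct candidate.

Original leaves: [94, 13, 66, 66, 81]
Target new root: 519
Try each candidate change and compute the resulting root:
Candidate A: set leaf[4] = 51 -> leaves = [94, 13, 66, 66, 51]
  L0: [94, 13, 66, 66, 51]
  L1: h(94,13)=(94*31+13)%997=933 h(66,66)=(66*31+66)%997=118 h(51,51)=(51*31+51)%997=635 -> [933, 118, 635]
  L2: h(933,118)=(933*31+118)%997=128 h(635,635)=(635*31+635)%997=380 -> [128, 380]
  L3: h(128,380)=(128*31+380)%997=360 -> [360]
  root = 360 != target 519
Candidate B: set leaf[3] = 28 -> leaves = [94, 13, 66, 28, 81]
  L0: [94, 13, 66, 28, 81]
  L1: h(94,13)=(94*31+13)%997=933 h(66,28)=(66*31+28)%997=80 h(81,81)=(81*31+81)%997=598 -> [933, 80, 598]
  L2: h(933,80)=(933*31+80)%997=90 h(598,598)=(598*31+598)%997=193 -> [90, 193]
  L3: h(90,193)=(90*31+193)%997=989 -> [989]
  root = 989 != target 519
Candidate C: set leaf[3] = 45 -> leaves = [94, 13, 66, 45, 81]
  L0: [94, 13, 66, 45, 81]
  L1: h(94,13)=(94*31+13)%997=933 h(66,45)=(66*31+45)%997=97 h(81,81)=(81*31+81)%997=598 -> [933, 97, 598]
  L2: h(933,97)=(933*31+97)%997=107 h(598,598)=(598*31+598)%997=193 -> [107, 193]
  L3: h(107,193)=(107*31+193)%997=519 -> [519]
  root = 519 == target 519  ** MATCH **
Candidate C produces the target root.

Answer: C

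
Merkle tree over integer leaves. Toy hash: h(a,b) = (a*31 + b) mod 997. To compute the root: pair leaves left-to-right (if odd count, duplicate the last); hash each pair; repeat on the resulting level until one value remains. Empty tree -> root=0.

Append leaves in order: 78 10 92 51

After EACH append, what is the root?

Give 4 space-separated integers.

After append 78 (leaves=[78]):
  L0: [78]
  root=78
After append 10 (leaves=[78, 10]):
  L0: [78, 10]
  L1: h(78,10)=(78*31+10)%997=434 -> [434]
  root=434
After append 92 (leaves=[78, 10, 92]):
  L0: [78, 10, 92]
  L1: h(78,10)=(78*31+10)%997=434 h(92,92)=(92*31+92)%997=950 -> [434, 950]
  L2: h(434,950)=(434*31+950)%997=446 -> [446]
  root=446
After append 51 (leaves=[78, 10, 92, 51]):
  L0: [78, 10, 92, 51]
  L1: h(78,10)=(78*31+10)%997=434 h(92,51)=(92*31+51)%997=909 -> [434, 909]
  L2: h(434,909)=(434*31+909)%997=405 -> [405]
  root=405

Answer: 78 434 446 405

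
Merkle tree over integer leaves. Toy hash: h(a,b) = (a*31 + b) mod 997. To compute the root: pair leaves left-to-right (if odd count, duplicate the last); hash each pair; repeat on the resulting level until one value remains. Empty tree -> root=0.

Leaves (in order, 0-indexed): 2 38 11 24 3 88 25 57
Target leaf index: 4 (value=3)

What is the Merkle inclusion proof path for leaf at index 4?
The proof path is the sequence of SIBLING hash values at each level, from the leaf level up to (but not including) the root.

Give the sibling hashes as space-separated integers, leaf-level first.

Answer: 88 832 474

Derivation:
L0 (leaves): [2, 38, 11, 24, 3, 88, 25, 57], target index=4
L1: h(2,38)=(2*31+38)%997=100 [pair 0] h(11,24)=(11*31+24)%997=365 [pair 1] h(3,88)=(3*31+88)%997=181 [pair 2] h(25,57)=(25*31+57)%997=832 [pair 3] -> [100, 365, 181, 832]
  Sibling for proof at L0: 88
L2: h(100,365)=(100*31+365)%997=474 [pair 0] h(181,832)=(181*31+832)%997=461 [pair 1] -> [474, 461]
  Sibling for proof at L1: 832
L3: h(474,461)=(474*31+461)%997=200 [pair 0] -> [200]
  Sibling for proof at L2: 474
Root: 200
Proof path (sibling hashes from leaf to root): [88, 832, 474]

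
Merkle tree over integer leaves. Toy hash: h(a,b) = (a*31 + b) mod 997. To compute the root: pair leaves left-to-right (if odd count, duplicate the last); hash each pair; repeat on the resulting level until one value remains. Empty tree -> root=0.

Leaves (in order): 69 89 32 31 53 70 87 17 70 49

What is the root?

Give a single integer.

Answer: 756

Derivation:
L0: [69, 89, 32, 31, 53, 70, 87, 17, 70, 49]
L1: h(69,89)=(69*31+89)%997=234 h(32,31)=(32*31+31)%997=26 h(53,70)=(53*31+70)%997=716 h(87,17)=(87*31+17)%997=720 h(70,49)=(70*31+49)%997=225 -> [234, 26, 716, 720, 225]
L2: h(234,26)=(234*31+26)%997=301 h(716,720)=(716*31+720)%997=982 h(225,225)=(225*31+225)%997=221 -> [301, 982, 221]
L3: h(301,982)=(301*31+982)%997=343 h(221,221)=(221*31+221)%997=93 -> [343, 93]
L4: h(343,93)=(343*31+93)%997=756 -> [756]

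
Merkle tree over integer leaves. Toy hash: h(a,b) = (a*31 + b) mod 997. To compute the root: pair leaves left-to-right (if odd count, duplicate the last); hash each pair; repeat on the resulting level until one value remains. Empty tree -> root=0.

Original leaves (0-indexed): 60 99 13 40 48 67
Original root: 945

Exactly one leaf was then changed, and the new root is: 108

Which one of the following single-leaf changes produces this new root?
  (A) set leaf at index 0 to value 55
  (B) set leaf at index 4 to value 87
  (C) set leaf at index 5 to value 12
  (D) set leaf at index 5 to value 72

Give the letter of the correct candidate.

Original leaves: [60, 99, 13, 40, 48, 67]
Target new root: 108
Try each candidate change and compute the resulting root:
Candidate A: set leaf[0] = 55 -> leaves = [55, 99, 13, 40, 48, 67]
  L0: [55, 99, 13, 40, 48, 67]
  L1: h(55,99)=(55*31+99)%997=807 h(13,40)=(13*31+40)%997=443 h(48,67)=(48*31+67)%997=558 -> [807, 443, 558]
  L2: h(807,443)=(807*31+443)%997=535 h(558,558)=(558*31+558)%997=907 -> [535, 907]
  L3: h(535,907)=(535*31+907)%997=543 -> [543]
  root = 543 != target 108
Candidate B: set leaf[4] = 87 -> leaves = [60, 99, 13, 40, 87, 67]
  L0: [60, 99, 13, 40, 87, 67]
  L1: h(60,99)=(60*31+99)%997=962 h(13,40)=(13*31+40)%997=443 h(87,67)=(87*31+67)%997=770 -> [962, 443, 770]
  L2: h(962,443)=(962*31+443)%997=355 h(770,770)=(770*31+770)%997=712 -> [355, 712]
  L3: h(355,712)=(355*31+712)%997=750 -> [750]
  root = 750 != target 108
Candidate C: set leaf[5] = 12 -> leaves = [60, 99, 13, 40, 48, 12]
  L0: [60, 99, 13, 40, 48, 12]
  L1: h(60,99)=(60*31+99)%997=962 h(13,40)=(13*31+40)%997=443 h(48,12)=(48*31+12)%997=503 -> [962, 443, 503]
  L2: h(962,443)=(962*31+443)%997=355 h(503,503)=(503*31+503)%997=144 -> [355, 144]
  L3: h(355,144)=(355*31+144)%997=182 -> [182]
  root = 182 != target 108
Candidate D: set leaf[5] = 72 -> leaves = [60, 99, 13, 40, 48, 72]
  L0: [60, 99, 13, 40, 48, 72]
  L1: h(60,99)=(60*31+99)%997=962 h(13,40)=(13*31+40)%997=443 h(48,72)=(48*31+72)%997=563 -> [962, 443, 563]
  L2: h(962,443)=(962*31+443)%997=355 h(563,563)=(563*31+563)%997=70 -> [355, 70]
  L3: h(355,70)=(355*31+70)%997=108 -> [108]
  root = 108 == target 108  ** MATCH **
Candidate D produces the target root.

Answer: D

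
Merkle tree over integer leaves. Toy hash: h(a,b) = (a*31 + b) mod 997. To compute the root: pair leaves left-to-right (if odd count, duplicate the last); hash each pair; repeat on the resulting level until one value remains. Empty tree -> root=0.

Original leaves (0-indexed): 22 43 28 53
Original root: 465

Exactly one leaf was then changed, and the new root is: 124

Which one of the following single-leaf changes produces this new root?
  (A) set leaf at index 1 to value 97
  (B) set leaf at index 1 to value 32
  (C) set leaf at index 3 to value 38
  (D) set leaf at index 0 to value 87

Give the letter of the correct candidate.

Answer: B

Derivation:
Original leaves: [22, 43, 28, 53]
Target new root: 124
Try each candidate change and compute the resulting root:
Candidate A: set leaf[1] = 97 -> leaves = [22, 97, 28, 53]
  L0: [22, 97, 28, 53]
  L1: h(22,97)=(22*31+97)%997=779 h(28,53)=(28*31+53)%997=921 -> [779, 921]
  L2: h(779,921)=(779*31+921)%997=145 -> [145]
  root = 145 != target 124
Candidate B: set leaf[1] = 32 -> leaves = [22, 32, 28, 53]
  L0: [22, 32, 28, 53]
  L1: h(22,32)=(22*31+32)%997=714 h(28,53)=(28*31+53)%997=921 -> [714, 921]
  L2: h(714,921)=(714*31+921)%997=124 -> [124]
  root = 124 == target 124  ** MATCH **
Candidate C: set leaf[3] = 38 -> leaves = [22, 43, 28, 38]
  L0: [22, 43, 28, 38]
  L1: h(22,43)=(22*31+43)%997=725 h(28,38)=(28*31+38)%997=906 -> [725, 906]
  L2: h(725,906)=(725*31+906)%997=450 -> [450]
  root = 450 != target 124
Candidate D: set leaf[0] = 87 -> leaves = [87, 43, 28, 53]
  L0: [87, 43, 28, 53]
  L1: h(87,43)=(87*31+43)%997=746 h(28,53)=(28*31+53)%997=921 -> [746, 921]
  L2: h(746,921)=(746*31+921)%997=119 -> [119]
  root = 119 != target 124
Candidate B produces the target root.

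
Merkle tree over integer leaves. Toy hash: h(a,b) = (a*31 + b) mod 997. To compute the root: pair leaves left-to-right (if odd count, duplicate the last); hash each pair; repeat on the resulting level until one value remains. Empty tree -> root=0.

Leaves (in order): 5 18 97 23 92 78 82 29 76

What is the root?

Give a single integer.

Answer: 945

Derivation:
L0: [5, 18, 97, 23, 92, 78, 82, 29, 76]
L1: h(5,18)=(5*31+18)%997=173 h(97,23)=(97*31+23)%997=39 h(92,78)=(92*31+78)%997=936 h(82,29)=(82*31+29)%997=577 h(76,76)=(76*31+76)%997=438 -> [173, 39, 936, 577, 438]
L2: h(173,39)=(173*31+39)%997=417 h(936,577)=(936*31+577)%997=680 h(438,438)=(438*31+438)%997=58 -> [417, 680, 58]
L3: h(417,680)=(417*31+680)%997=646 h(58,58)=(58*31+58)%997=859 -> [646, 859]
L4: h(646,859)=(646*31+859)%997=945 -> [945]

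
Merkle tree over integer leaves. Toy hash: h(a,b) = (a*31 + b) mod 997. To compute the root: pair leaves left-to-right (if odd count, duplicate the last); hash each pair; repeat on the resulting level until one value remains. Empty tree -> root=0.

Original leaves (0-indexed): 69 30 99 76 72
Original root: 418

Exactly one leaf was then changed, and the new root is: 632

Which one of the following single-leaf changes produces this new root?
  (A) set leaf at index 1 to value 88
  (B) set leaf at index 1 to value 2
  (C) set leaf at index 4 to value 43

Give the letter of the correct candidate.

Original leaves: [69, 30, 99, 76, 72]
Target new root: 632
Try each candidate change and compute the resulting root:
Candidate A: set leaf[1] = 88 -> leaves = [69, 88, 99, 76, 72]
  L0: [69, 88, 99, 76, 72]
  L1: h(69,88)=(69*31+88)%997=233 h(99,76)=(99*31+76)%997=154 h(72,72)=(72*31+72)%997=310 -> [233, 154, 310]
  L2: h(233,154)=(233*31+154)%997=398 h(310,310)=(310*31+310)%997=947 -> [398, 947]
  L3: h(398,947)=(398*31+947)%997=324 -> [324]
  root = 324 != target 632
Candidate B: set leaf[1] = 2 -> leaves = [69, 2, 99, 76, 72]
  L0: [69, 2, 99, 76, 72]
  L1: h(69,2)=(69*31+2)%997=147 h(99,76)=(99*31+76)%997=154 h(72,72)=(72*31+72)%997=310 -> [147, 154, 310]
  L2: h(147,154)=(147*31+154)%997=723 h(310,310)=(310*31+310)%997=947 -> [723, 947]
  L3: h(723,947)=(723*31+947)%997=429 -> [429]
  root = 429 != target 632
Candidate C: set leaf[4] = 43 -> leaves = [69, 30, 99, 76, 43]
  L0: [69, 30, 99, 76, 43]
  L1: h(69,30)=(69*31+30)%997=175 h(99,76)=(99*31+76)%997=154 h(43,43)=(43*31+43)%997=379 -> [175, 154, 379]
  L2: h(175,154)=(175*31+154)%997=594 h(379,379)=(379*31+379)%997=164 -> [594, 164]
  L3: h(594,164)=(594*31+164)%997=632 -> [632]
  root = 632 == target 632  ** MATCH **
Candidate C produces the target root.

Answer: C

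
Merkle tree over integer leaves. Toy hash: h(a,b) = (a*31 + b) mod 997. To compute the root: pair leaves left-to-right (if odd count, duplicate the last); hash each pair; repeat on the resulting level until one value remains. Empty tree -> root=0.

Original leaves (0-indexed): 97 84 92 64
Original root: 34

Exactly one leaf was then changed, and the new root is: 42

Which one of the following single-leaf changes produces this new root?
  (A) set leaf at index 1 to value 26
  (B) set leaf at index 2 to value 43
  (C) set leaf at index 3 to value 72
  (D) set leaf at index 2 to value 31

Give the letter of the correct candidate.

Original leaves: [97, 84, 92, 64]
Target new root: 42
Try each candidate change and compute the resulting root:
Candidate A: set leaf[1] = 26 -> leaves = [97, 26, 92, 64]
  L0: [97, 26, 92, 64]
  L1: h(97,26)=(97*31+26)%997=42 h(92,64)=(92*31+64)%997=922 -> [42, 922]
  L2: h(42,922)=(42*31+922)%997=230 -> [230]
  root = 230 != target 42
Candidate B: set leaf[2] = 43 -> leaves = [97, 84, 43, 64]
  L0: [97, 84, 43, 64]
  L1: h(97,84)=(97*31+84)%997=100 h(43,64)=(43*31+64)%997=400 -> [100, 400]
  L2: h(100,400)=(100*31+400)%997=509 -> [509]
  root = 509 != target 42
Candidate C: set leaf[3] = 72 -> leaves = [97, 84, 92, 72]
  L0: [97, 84, 92, 72]
  L1: h(97,84)=(97*31+84)%997=100 h(92,72)=(92*31+72)%997=930 -> [100, 930]
  L2: h(100,930)=(100*31+930)%997=42 -> [42]
  root = 42 == target 42  ** MATCH **
Candidate D: set leaf[2] = 31 -> leaves = [97, 84, 31, 64]
  L0: [97, 84, 31, 64]
  L1: h(97,84)=(97*31+84)%997=100 h(31,64)=(31*31+64)%997=28 -> [100, 28]
  L2: h(100,28)=(100*31+28)%997=137 -> [137]
  root = 137 != target 42
Candidate C produces the target root.

Answer: C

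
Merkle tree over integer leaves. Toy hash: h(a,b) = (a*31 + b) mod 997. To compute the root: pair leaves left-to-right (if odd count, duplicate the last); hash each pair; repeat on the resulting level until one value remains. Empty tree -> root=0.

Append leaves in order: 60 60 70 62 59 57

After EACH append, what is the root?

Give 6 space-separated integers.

Answer: 60 923 943 935 668 604

Derivation:
After append 60 (leaves=[60]):
  L0: [60]
  root=60
After append 60 (leaves=[60, 60]):
  L0: [60, 60]
  L1: h(60,60)=(60*31+60)%997=923 -> [923]
  root=923
After append 70 (leaves=[60, 60, 70]):
  L0: [60, 60, 70]
  L1: h(60,60)=(60*31+60)%997=923 h(70,70)=(70*31+70)%997=246 -> [923, 246]
  L2: h(923,246)=(923*31+246)%997=943 -> [943]
  root=943
After append 62 (leaves=[60, 60, 70, 62]):
  L0: [60, 60, 70, 62]
  L1: h(60,60)=(60*31+60)%997=923 h(70,62)=(70*31+62)%997=238 -> [923, 238]
  L2: h(923,238)=(923*31+238)%997=935 -> [935]
  root=935
After append 59 (leaves=[60, 60, 70, 62, 59]):
  L0: [60, 60, 70, 62, 59]
  L1: h(60,60)=(60*31+60)%997=923 h(70,62)=(70*31+62)%997=238 h(59,59)=(59*31+59)%997=891 -> [923, 238, 891]
  L2: h(923,238)=(923*31+238)%997=935 h(891,891)=(891*31+891)%997=596 -> [935, 596]
  L3: h(935,596)=(935*31+596)%997=668 -> [668]
  root=668
After append 57 (leaves=[60, 60, 70, 62, 59, 57]):
  L0: [60, 60, 70, 62, 59, 57]
  L1: h(60,60)=(60*31+60)%997=923 h(70,62)=(70*31+62)%997=238 h(59,57)=(59*31+57)%997=889 -> [923, 238, 889]
  L2: h(923,238)=(923*31+238)%997=935 h(889,889)=(889*31+889)%997=532 -> [935, 532]
  L3: h(935,532)=(935*31+532)%997=604 -> [604]
  root=604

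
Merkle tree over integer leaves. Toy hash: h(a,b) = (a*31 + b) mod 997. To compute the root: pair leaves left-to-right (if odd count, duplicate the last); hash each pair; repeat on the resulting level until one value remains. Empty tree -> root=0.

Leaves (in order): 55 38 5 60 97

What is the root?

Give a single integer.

L0: [55, 38, 5, 60, 97]
L1: h(55,38)=(55*31+38)%997=746 h(5,60)=(5*31+60)%997=215 h(97,97)=(97*31+97)%997=113 -> [746, 215, 113]
L2: h(746,215)=(746*31+215)%997=410 h(113,113)=(113*31+113)%997=625 -> [410, 625]
L3: h(410,625)=(410*31+625)%997=374 -> [374]

Answer: 374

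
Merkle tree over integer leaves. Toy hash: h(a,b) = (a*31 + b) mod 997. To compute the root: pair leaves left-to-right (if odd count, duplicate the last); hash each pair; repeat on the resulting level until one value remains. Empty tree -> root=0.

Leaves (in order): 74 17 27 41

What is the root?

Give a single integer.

L0: [74, 17, 27, 41]
L1: h(74,17)=(74*31+17)%997=317 h(27,41)=(27*31+41)%997=878 -> [317, 878]
L2: h(317,878)=(317*31+878)%997=735 -> [735]

Answer: 735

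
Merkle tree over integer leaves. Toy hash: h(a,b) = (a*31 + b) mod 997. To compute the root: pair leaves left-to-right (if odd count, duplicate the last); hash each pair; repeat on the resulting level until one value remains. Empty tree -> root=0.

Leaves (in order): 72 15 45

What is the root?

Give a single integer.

Answer: 310

Derivation:
L0: [72, 15, 45]
L1: h(72,15)=(72*31+15)%997=253 h(45,45)=(45*31+45)%997=443 -> [253, 443]
L2: h(253,443)=(253*31+443)%997=310 -> [310]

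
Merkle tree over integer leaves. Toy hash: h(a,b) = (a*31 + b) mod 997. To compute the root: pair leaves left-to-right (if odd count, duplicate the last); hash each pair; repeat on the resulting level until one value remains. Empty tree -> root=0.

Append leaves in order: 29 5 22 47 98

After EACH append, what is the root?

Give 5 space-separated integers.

Answer: 29 904 812 837 677

Derivation:
After append 29 (leaves=[29]):
  L0: [29]
  root=29
After append 5 (leaves=[29, 5]):
  L0: [29, 5]
  L1: h(29,5)=(29*31+5)%997=904 -> [904]
  root=904
After append 22 (leaves=[29, 5, 22]):
  L0: [29, 5, 22]
  L1: h(29,5)=(29*31+5)%997=904 h(22,22)=(22*31+22)%997=704 -> [904, 704]
  L2: h(904,704)=(904*31+704)%997=812 -> [812]
  root=812
After append 47 (leaves=[29, 5, 22, 47]):
  L0: [29, 5, 22, 47]
  L1: h(29,5)=(29*31+5)%997=904 h(22,47)=(22*31+47)%997=729 -> [904, 729]
  L2: h(904,729)=(904*31+729)%997=837 -> [837]
  root=837
After append 98 (leaves=[29, 5, 22, 47, 98]):
  L0: [29, 5, 22, 47, 98]
  L1: h(29,5)=(29*31+5)%997=904 h(22,47)=(22*31+47)%997=729 h(98,98)=(98*31+98)%997=145 -> [904, 729, 145]
  L2: h(904,729)=(904*31+729)%997=837 h(145,145)=(145*31+145)%997=652 -> [837, 652]
  L3: h(837,652)=(837*31+652)%997=677 -> [677]
  root=677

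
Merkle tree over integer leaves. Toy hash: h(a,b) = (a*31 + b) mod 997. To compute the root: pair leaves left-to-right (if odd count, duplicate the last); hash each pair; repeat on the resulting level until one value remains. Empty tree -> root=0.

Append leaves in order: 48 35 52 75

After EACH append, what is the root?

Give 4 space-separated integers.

After append 48 (leaves=[48]):
  L0: [48]
  root=48
After append 35 (leaves=[48, 35]):
  L0: [48, 35]
  L1: h(48,35)=(48*31+35)%997=526 -> [526]
  root=526
After append 52 (leaves=[48, 35, 52]):
  L0: [48, 35, 52]
  L1: h(48,35)=(48*31+35)%997=526 h(52,52)=(52*31+52)%997=667 -> [526, 667]
  L2: h(526,667)=(526*31+667)%997=24 -> [24]
  root=24
After append 75 (leaves=[48, 35, 52, 75]):
  L0: [48, 35, 52, 75]
  L1: h(48,35)=(48*31+35)%997=526 h(52,75)=(52*31+75)%997=690 -> [526, 690]
  L2: h(526,690)=(526*31+690)%997=47 -> [47]
  root=47

Answer: 48 526 24 47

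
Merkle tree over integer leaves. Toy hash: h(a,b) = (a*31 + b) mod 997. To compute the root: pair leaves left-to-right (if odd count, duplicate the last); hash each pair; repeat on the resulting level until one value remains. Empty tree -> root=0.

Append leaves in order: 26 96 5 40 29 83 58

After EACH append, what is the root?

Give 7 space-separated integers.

Answer: 26 902 206 241 278 12 886

Derivation:
After append 26 (leaves=[26]):
  L0: [26]
  root=26
After append 96 (leaves=[26, 96]):
  L0: [26, 96]
  L1: h(26,96)=(26*31+96)%997=902 -> [902]
  root=902
After append 5 (leaves=[26, 96, 5]):
  L0: [26, 96, 5]
  L1: h(26,96)=(26*31+96)%997=902 h(5,5)=(5*31+5)%997=160 -> [902, 160]
  L2: h(902,160)=(902*31+160)%997=206 -> [206]
  root=206
After append 40 (leaves=[26, 96, 5, 40]):
  L0: [26, 96, 5, 40]
  L1: h(26,96)=(26*31+96)%997=902 h(5,40)=(5*31+40)%997=195 -> [902, 195]
  L2: h(902,195)=(902*31+195)%997=241 -> [241]
  root=241
After append 29 (leaves=[26, 96, 5, 40, 29]):
  L0: [26, 96, 5, 40, 29]
  L1: h(26,96)=(26*31+96)%997=902 h(5,40)=(5*31+40)%997=195 h(29,29)=(29*31+29)%997=928 -> [902, 195, 928]
  L2: h(902,195)=(902*31+195)%997=241 h(928,928)=(928*31+928)%997=783 -> [241, 783]
  L3: h(241,783)=(241*31+783)%997=278 -> [278]
  root=278
After append 83 (leaves=[26, 96, 5, 40, 29, 83]):
  L0: [26, 96, 5, 40, 29, 83]
  L1: h(26,96)=(26*31+96)%997=902 h(5,40)=(5*31+40)%997=195 h(29,83)=(29*31+83)%997=982 -> [902, 195, 982]
  L2: h(902,195)=(902*31+195)%997=241 h(982,982)=(982*31+982)%997=517 -> [241, 517]
  L3: h(241,517)=(241*31+517)%997=12 -> [12]
  root=12
After append 58 (leaves=[26, 96, 5, 40, 29, 83, 58]):
  L0: [26, 96, 5, 40, 29, 83, 58]
  L1: h(26,96)=(26*31+96)%997=902 h(5,40)=(5*31+40)%997=195 h(29,83)=(29*31+83)%997=982 h(58,58)=(58*31+58)%997=859 -> [902, 195, 982, 859]
  L2: h(902,195)=(902*31+195)%997=241 h(982,859)=(982*31+859)%997=394 -> [241, 394]
  L3: h(241,394)=(241*31+394)%997=886 -> [886]
  root=886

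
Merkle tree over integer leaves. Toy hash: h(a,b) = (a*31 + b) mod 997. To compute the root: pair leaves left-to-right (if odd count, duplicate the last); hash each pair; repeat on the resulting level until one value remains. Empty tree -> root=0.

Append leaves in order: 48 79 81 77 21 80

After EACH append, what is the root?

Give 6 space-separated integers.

After append 48 (leaves=[48]):
  L0: [48]
  root=48
After append 79 (leaves=[48, 79]):
  L0: [48, 79]
  L1: h(48,79)=(48*31+79)%997=570 -> [570]
  root=570
After append 81 (leaves=[48, 79, 81]):
  L0: [48, 79, 81]
  L1: h(48,79)=(48*31+79)%997=570 h(81,81)=(81*31+81)%997=598 -> [570, 598]
  L2: h(570,598)=(570*31+598)%997=322 -> [322]
  root=322
After append 77 (leaves=[48, 79, 81, 77]):
  L0: [48, 79, 81, 77]
  L1: h(48,79)=(48*31+79)%997=570 h(81,77)=(81*31+77)%997=594 -> [570, 594]
  L2: h(570,594)=(570*31+594)%997=318 -> [318]
  root=318
After append 21 (leaves=[48, 79, 81, 77, 21]):
  L0: [48, 79, 81, 77, 21]
  L1: h(48,79)=(48*31+79)%997=570 h(81,77)=(81*31+77)%997=594 h(21,21)=(21*31+21)%997=672 -> [570, 594, 672]
  L2: h(570,594)=(570*31+594)%997=318 h(672,672)=(672*31+672)%997=567 -> [318, 567]
  L3: h(318,567)=(318*31+567)%997=455 -> [455]
  root=455
After append 80 (leaves=[48, 79, 81, 77, 21, 80]):
  L0: [48, 79, 81, 77, 21, 80]
  L1: h(48,79)=(48*31+79)%997=570 h(81,77)=(81*31+77)%997=594 h(21,80)=(21*31+80)%997=731 -> [570, 594, 731]
  L2: h(570,594)=(570*31+594)%997=318 h(731,731)=(731*31+731)%997=461 -> [318, 461]
  L3: h(318,461)=(318*31+461)%997=349 -> [349]
  root=349

Answer: 48 570 322 318 455 349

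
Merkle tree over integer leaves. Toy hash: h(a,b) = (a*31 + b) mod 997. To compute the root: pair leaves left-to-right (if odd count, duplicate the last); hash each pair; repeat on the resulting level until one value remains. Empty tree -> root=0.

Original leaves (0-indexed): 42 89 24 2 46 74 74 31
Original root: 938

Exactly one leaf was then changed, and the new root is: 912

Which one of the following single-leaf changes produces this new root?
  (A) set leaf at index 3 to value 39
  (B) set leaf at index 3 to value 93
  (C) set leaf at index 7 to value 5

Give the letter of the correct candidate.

Answer: C

Derivation:
Original leaves: [42, 89, 24, 2, 46, 74, 74, 31]
Target new root: 912
Try each candidate change and compute the resulting root:
Candidate A: set leaf[3] = 39 -> leaves = [42, 89, 24, 39, 46, 74, 74, 31]
  L0: [42, 89, 24, 39, 46, 74, 74, 31]
  L1: h(42,89)=(42*31+89)%997=394 h(24,39)=(24*31+39)%997=783 h(46,74)=(46*31+74)%997=503 h(74,31)=(74*31+31)%997=331 -> [394, 783, 503, 331]
  L2: h(394,783)=(394*31+783)%997=36 h(503,331)=(503*31+331)%997=969 -> [36, 969]
  L3: h(36,969)=(36*31+969)%997=91 -> [91]
  root = 91 != target 912
Candidate B: set leaf[3] = 93 -> leaves = [42, 89, 24, 93, 46, 74, 74, 31]
  L0: [42, 89, 24, 93, 46, 74, 74, 31]
  L1: h(42,89)=(42*31+89)%997=394 h(24,93)=(24*31+93)%997=837 h(46,74)=(46*31+74)%997=503 h(74,31)=(74*31+31)%997=331 -> [394, 837, 503, 331]
  L2: h(394,837)=(394*31+837)%997=90 h(503,331)=(503*31+331)%997=969 -> [90, 969]
  L3: h(90,969)=(90*31+969)%997=768 -> [768]
  root = 768 != target 912
Candidate C: set leaf[7] = 5 -> leaves = [42, 89, 24, 2, 46, 74, 74, 5]
  L0: [42, 89, 24, 2, 46, 74, 74, 5]
  L1: h(42,89)=(42*31+89)%997=394 h(24,2)=(24*31+2)%997=746 h(46,74)=(46*31+74)%997=503 h(74,5)=(74*31+5)%997=305 -> [394, 746, 503, 305]
  L2: h(394,746)=(394*31+746)%997=996 h(503,305)=(503*31+305)%997=943 -> [996, 943]
  L3: h(996,943)=(996*31+943)%997=912 -> [912]
  root = 912 == target 912  ** MATCH **
Candidate C produces the target root.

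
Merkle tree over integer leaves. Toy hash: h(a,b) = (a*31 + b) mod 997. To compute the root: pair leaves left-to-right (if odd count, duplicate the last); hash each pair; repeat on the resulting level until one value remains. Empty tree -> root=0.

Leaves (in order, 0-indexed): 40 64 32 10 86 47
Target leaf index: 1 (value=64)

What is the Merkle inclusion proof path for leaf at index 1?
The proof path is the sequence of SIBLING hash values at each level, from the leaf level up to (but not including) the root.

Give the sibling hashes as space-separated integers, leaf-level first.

L0 (leaves): [40, 64, 32, 10, 86, 47], target index=1
L1: h(40,64)=(40*31+64)%997=307 [pair 0] h(32,10)=(32*31+10)%997=5 [pair 1] h(86,47)=(86*31+47)%997=719 [pair 2] -> [307, 5, 719]
  Sibling for proof at L0: 40
L2: h(307,5)=(307*31+5)%997=549 [pair 0] h(719,719)=(719*31+719)%997=77 [pair 1] -> [549, 77]
  Sibling for proof at L1: 5
L3: h(549,77)=(549*31+77)%997=147 [pair 0] -> [147]
  Sibling for proof at L2: 77
Root: 147
Proof path (sibling hashes from leaf to root): [40, 5, 77]

Answer: 40 5 77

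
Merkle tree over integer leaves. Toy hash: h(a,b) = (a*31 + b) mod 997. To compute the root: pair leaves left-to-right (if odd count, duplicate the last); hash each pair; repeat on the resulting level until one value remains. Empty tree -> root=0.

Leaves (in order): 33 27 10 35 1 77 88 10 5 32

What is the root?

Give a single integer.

L0: [33, 27, 10, 35, 1, 77, 88, 10, 5, 32]
L1: h(33,27)=(33*31+27)%997=53 h(10,35)=(10*31+35)%997=345 h(1,77)=(1*31+77)%997=108 h(88,10)=(88*31+10)%997=744 h(5,32)=(5*31+32)%997=187 -> [53, 345, 108, 744, 187]
L2: h(53,345)=(53*31+345)%997=991 h(108,744)=(108*31+744)%997=104 h(187,187)=(187*31+187)%997=2 -> [991, 104, 2]
L3: h(991,104)=(991*31+104)%997=915 h(2,2)=(2*31+2)%997=64 -> [915, 64]
L4: h(915,64)=(915*31+64)%997=513 -> [513]

Answer: 513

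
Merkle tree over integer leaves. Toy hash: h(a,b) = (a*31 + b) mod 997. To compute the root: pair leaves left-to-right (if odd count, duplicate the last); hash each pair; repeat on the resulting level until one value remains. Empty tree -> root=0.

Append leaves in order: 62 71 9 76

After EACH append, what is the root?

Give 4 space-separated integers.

After append 62 (leaves=[62]):
  L0: [62]
  root=62
After append 71 (leaves=[62, 71]):
  L0: [62, 71]
  L1: h(62,71)=(62*31+71)%997=996 -> [996]
  root=996
After append 9 (leaves=[62, 71, 9]):
  L0: [62, 71, 9]
  L1: h(62,71)=(62*31+71)%997=996 h(9,9)=(9*31+9)%997=288 -> [996, 288]
  L2: h(996,288)=(996*31+288)%997=257 -> [257]
  root=257
After append 76 (leaves=[62, 71, 9, 76]):
  L0: [62, 71, 9, 76]
  L1: h(62,71)=(62*31+71)%997=996 h(9,76)=(9*31+76)%997=355 -> [996, 355]
  L2: h(996,355)=(996*31+355)%997=324 -> [324]
  root=324

Answer: 62 996 257 324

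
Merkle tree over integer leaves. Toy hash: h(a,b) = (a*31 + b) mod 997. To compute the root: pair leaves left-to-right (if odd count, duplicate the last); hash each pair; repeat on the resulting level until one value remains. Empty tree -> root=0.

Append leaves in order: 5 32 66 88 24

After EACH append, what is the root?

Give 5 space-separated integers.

After append 5 (leaves=[5]):
  L0: [5]
  root=5
After append 32 (leaves=[5, 32]):
  L0: [5, 32]
  L1: h(5,32)=(5*31+32)%997=187 -> [187]
  root=187
After append 66 (leaves=[5, 32, 66]):
  L0: [5, 32, 66]
  L1: h(5,32)=(5*31+32)%997=187 h(66,66)=(66*31+66)%997=118 -> [187, 118]
  L2: h(187,118)=(187*31+118)%997=930 -> [930]
  root=930
After append 88 (leaves=[5, 32, 66, 88]):
  L0: [5, 32, 66, 88]
  L1: h(5,32)=(5*31+32)%997=187 h(66,88)=(66*31+88)%997=140 -> [187, 140]
  L2: h(187,140)=(187*31+140)%997=952 -> [952]
  root=952
After append 24 (leaves=[5, 32, 66, 88, 24]):
  L0: [5, 32, 66, 88, 24]
  L1: h(5,32)=(5*31+32)%997=187 h(66,88)=(66*31+88)%997=140 h(24,24)=(24*31+24)%997=768 -> [187, 140, 768]
  L2: h(187,140)=(187*31+140)%997=952 h(768,768)=(768*31+768)%997=648 -> [952, 648]
  L3: h(952,648)=(952*31+648)%997=250 -> [250]
  root=250

Answer: 5 187 930 952 250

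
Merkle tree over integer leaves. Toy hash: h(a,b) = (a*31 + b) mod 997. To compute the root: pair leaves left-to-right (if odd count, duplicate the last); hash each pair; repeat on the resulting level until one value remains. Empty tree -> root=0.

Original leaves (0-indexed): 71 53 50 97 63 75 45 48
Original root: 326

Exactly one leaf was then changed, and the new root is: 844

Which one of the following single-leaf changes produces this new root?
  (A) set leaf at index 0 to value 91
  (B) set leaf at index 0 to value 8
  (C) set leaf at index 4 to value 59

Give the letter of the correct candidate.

Original leaves: [71, 53, 50, 97, 63, 75, 45, 48]
Target new root: 844
Try each candidate change and compute the resulting root:
Candidate A: set leaf[0] = 91 -> leaves = [91, 53, 50, 97, 63, 75, 45, 48]
  L0: [91, 53, 50, 97, 63, 75, 45, 48]
  L1: h(91,53)=(91*31+53)%997=880 h(50,97)=(50*31+97)%997=650 h(63,75)=(63*31+75)%997=34 h(45,48)=(45*31+48)%997=446 -> [880, 650, 34, 446]
  L2: h(880,650)=(880*31+650)%997=14 h(34,446)=(34*31+446)%997=503 -> [14, 503]
  L3: h(14,503)=(14*31+503)%997=937 -> [937]
  root = 937 != target 844
Candidate B: set leaf[0] = 8 -> leaves = [8, 53, 50, 97, 63, 75, 45, 48]
  L0: [8, 53, 50, 97, 63, 75, 45, 48]
  L1: h(8,53)=(8*31+53)%997=301 h(50,97)=(50*31+97)%997=650 h(63,75)=(63*31+75)%997=34 h(45,48)=(45*31+48)%997=446 -> [301, 650, 34, 446]
  L2: h(301,650)=(301*31+650)%997=11 h(34,446)=(34*31+446)%997=503 -> [11, 503]
  L3: h(11,503)=(11*31+503)%997=844 -> [844]
  root = 844 == target 844  ** MATCH **
Candidate C: set leaf[4] = 59 -> leaves = [71, 53, 50, 97, 59, 75, 45, 48]
  L0: [71, 53, 50, 97, 59, 75, 45, 48]
  L1: h(71,53)=(71*31+53)%997=260 h(50,97)=(50*31+97)%997=650 h(59,75)=(59*31+75)%997=907 h(45,48)=(45*31+48)%997=446 -> [260, 650, 907, 446]
  L2: h(260,650)=(260*31+650)%997=734 h(907,446)=(907*31+446)%997=647 -> [734, 647]
  L3: h(734,647)=(734*31+647)%997=470 -> [470]
  root = 470 != target 844
Candidate B produces the target root.

Answer: B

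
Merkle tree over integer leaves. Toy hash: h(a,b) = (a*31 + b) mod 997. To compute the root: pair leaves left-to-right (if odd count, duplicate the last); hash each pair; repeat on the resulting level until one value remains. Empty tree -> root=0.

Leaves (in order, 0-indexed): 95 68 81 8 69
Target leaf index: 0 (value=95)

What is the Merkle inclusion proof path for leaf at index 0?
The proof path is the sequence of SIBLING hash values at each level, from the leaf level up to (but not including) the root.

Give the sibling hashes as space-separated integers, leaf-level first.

L0 (leaves): [95, 68, 81, 8, 69], target index=0
L1: h(95,68)=(95*31+68)%997=22 [pair 0] h(81,8)=(81*31+8)%997=525 [pair 1] h(69,69)=(69*31+69)%997=214 [pair 2] -> [22, 525, 214]
  Sibling for proof at L0: 68
L2: h(22,525)=(22*31+525)%997=210 [pair 0] h(214,214)=(214*31+214)%997=866 [pair 1] -> [210, 866]
  Sibling for proof at L1: 525
L3: h(210,866)=(210*31+866)%997=397 [pair 0] -> [397]
  Sibling for proof at L2: 866
Root: 397
Proof path (sibling hashes from leaf to root): [68, 525, 866]

Answer: 68 525 866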